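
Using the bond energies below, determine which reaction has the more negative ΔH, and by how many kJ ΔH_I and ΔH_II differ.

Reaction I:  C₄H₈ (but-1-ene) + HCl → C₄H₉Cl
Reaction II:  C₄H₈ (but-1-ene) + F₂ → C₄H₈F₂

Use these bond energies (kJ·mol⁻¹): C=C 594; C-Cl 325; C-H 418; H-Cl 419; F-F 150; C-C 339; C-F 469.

Reaction II, by 464 kJ

Reaction I:
  Bonds broken (reactants):
    C-C: 2 × 339 = 678
    C-H: 8 × 418 = 3344
    C=C: 1 × 594 = 594
    H-Cl: 1 × 419 = 419
    Σ(broken) = 5035 kJ
  Bonds formed (products):
    C-C: 3 × 339 = 1017
    C-Cl: 1 × 325 = 325
    C-H: 9 × 418 = 3762
    Σ(formed) = 5104 kJ
  ΔH_I = 5035 − 5104 = −69 kJ
Reaction II:
  Bonds broken (reactants):
    C-C: 2 × 339 = 678
    C-H: 8 × 418 = 3344
    C=C: 1 × 594 = 594
    F-F: 1 × 150 = 150
    Σ(broken) = 4766 kJ
  Bonds formed (products):
    C-C: 3 × 339 = 1017
    C-F: 2 × 469 = 938
    C-H: 8 × 418 = 3344
    Σ(formed) = 5299 kJ
  ΔH_II = 4766 − 5299 = −533 kJ
ΔH_I − ΔH_II = +464 kJ, so reaction II has the more negative ΔH; |ΔH_I − ΔH_II| = 464 kJ.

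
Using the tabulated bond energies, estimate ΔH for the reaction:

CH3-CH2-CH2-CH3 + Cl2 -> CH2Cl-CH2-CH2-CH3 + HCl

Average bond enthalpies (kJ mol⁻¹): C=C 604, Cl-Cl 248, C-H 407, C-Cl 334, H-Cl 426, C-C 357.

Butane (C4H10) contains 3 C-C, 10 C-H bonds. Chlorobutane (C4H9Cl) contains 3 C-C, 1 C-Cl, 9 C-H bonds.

ΔH ≈ −105 kJ

Bonds broken (reactants):
  C-C: 3 × 357 = 1071
  C-H: 10 × 407 = 4070
  Cl-Cl: 1 × 248 = 248
  Σ(broken) = 5389 kJ
Bonds formed (products):
  C-C: 3 × 357 = 1071
  C-Cl: 1 × 334 = 334
  C-H: 9 × 407 = 3663
  H-Cl: 1 × 426 = 426
  Σ(formed) = 5494 kJ
ΔH = Σ(broken) − Σ(formed) = 5389 − 5494 = −105 kJ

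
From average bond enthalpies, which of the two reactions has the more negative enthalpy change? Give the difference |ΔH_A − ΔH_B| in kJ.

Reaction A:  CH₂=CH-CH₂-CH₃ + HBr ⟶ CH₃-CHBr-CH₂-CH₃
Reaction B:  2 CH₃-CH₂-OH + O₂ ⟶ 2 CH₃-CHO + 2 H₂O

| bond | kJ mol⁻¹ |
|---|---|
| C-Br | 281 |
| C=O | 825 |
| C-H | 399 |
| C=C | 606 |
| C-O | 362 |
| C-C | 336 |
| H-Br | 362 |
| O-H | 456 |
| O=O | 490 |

Reaction A:
  Bonds broken (reactants):
    C-C: 2 × 336 = 672
    C-H: 8 × 399 = 3192
    C=C: 1 × 606 = 606
    H-Br: 1 × 362 = 362
    Σ(broken) = 4832 kJ
  Bonds formed (products):
    C-Br: 1 × 281 = 281
    C-C: 3 × 336 = 1008
    C-H: 9 × 399 = 3591
    Σ(formed) = 4880 kJ
  ΔH_A = 4832 − 4880 = −48 kJ
Reaction B:
  Bonds broken (reactants):
    C-C: 2 × 336 = 672
    C-H: 10 × 399 = 3990
    C-O: 2 × 362 = 724
    O-H: 2 × 456 = 912
    O=O: 1 × 490 = 490
    Σ(broken) = 6788 kJ
  Bonds formed (products):
    C-C: 2 × 336 = 672
    C-H: 8 × 399 = 3192
    C=O: 2 × 825 = 1650
    O-H: 4 × 456 = 1824
    Σ(formed) = 7338 kJ
  ΔH_B = 6788 − 7338 = −550 kJ
ΔH_A − ΔH_B = +502 kJ, so reaction B has the more negative ΔH; |ΔH_A − ΔH_B| = 502 kJ.

Reaction B, by 502 kJ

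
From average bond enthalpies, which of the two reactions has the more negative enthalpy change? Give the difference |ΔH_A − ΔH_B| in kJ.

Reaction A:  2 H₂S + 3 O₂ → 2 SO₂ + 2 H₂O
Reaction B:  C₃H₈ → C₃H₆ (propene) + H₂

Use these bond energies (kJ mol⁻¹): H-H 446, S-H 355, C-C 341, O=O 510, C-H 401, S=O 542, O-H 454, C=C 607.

Reaction A, by 1124 kJ

Reaction A:
  Bonds broken (reactants):
    O=O: 3 × 510 = 1530
    S-H: 4 × 355 = 1420
    Σ(broken) = 2950 kJ
  Bonds formed (products):
    O-H: 4 × 454 = 1816
    S=O: 4 × 542 = 2168
    Σ(formed) = 3984 kJ
  ΔH_A = 2950 − 3984 = −1034 kJ
Reaction B:
  Bonds broken (reactants):
    C-C: 2 × 341 = 682
    C-H: 8 × 401 = 3208
    Σ(broken) = 3890 kJ
  Bonds formed (products):
    C-C: 1 × 341 = 341
    C-H: 6 × 401 = 2406
    C=C: 1 × 607 = 607
    H-H: 1 × 446 = 446
    Σ(formed) = 3800 kJ
  ΔH_B = 3890 − 3800 = +90 kJ
ΔH_A − ΔH_B = −1124 kJ, so reaction A has the more negative ΔH; |ΔH_A − ΔH_B| = 1124 kJ.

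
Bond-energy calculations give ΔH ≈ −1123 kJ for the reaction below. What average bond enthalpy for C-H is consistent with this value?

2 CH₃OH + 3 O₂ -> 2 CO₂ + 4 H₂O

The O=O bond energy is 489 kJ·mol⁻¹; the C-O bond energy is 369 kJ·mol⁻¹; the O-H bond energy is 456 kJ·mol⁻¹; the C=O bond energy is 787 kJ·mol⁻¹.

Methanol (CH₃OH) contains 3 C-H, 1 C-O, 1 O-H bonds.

D(C-H) ≈ 426 kJ/mol

Let D be the C-H bond energy.
Σ(broken) = 6×D + 2×369 + 2×456 + 3×489 = 3117 + 6D
Σ(formed) = 4×787 + 8×456 = 6796
ΔH = Σ(broken) − Σ(formed) = (3117 + 6D) − (6796) = −3679 + 6D
Setting this equal to −1123 kJ gives 6D = 2556, so D = 426 kJ/mol.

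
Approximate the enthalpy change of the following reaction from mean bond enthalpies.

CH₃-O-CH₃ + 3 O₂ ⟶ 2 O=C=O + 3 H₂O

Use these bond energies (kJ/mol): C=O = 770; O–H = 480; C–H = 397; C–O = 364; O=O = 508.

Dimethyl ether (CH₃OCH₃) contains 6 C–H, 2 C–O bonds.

ΔH ≈ −1326 kJ

Bonds broken (reactants):
  C–H: 6 × 397 = 2382
  C–O: 2 × 364 = 728
  O=O: 3 × 508 = 1524
  Σ(broken) = 4634 kJ
Bonds formed (products):
  C=O: 4 × 770 = 3080
  O–H: 6 × 480 = 2880
  Σ(formed) = 5960 kJ
ΔH = Σ(broken) − Σ(formed) = 4634 − 5960 = −1326 kJ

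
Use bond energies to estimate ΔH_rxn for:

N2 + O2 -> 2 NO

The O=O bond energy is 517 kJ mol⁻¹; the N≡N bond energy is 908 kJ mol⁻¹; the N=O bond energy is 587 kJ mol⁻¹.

ΔH ≈ +251 kJ

Bonds broken (reactants):
  N≡N: 1 × 908 = 908
  O=O: 1 × 517 = 517
  Σ(broken) = 1425 kJ
Bonds formed (products):
  N=O: 2 × 587 = 1174
  Σ(formed) = 1174 kJ
ΔH = Σ(broken) − Σ(formed) = 1425 − 1174 = +251 kJ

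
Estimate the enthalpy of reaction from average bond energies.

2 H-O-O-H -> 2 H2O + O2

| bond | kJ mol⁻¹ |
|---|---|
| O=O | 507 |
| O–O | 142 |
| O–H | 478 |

ΔH ≈ −223 kJ

Bonds broken (reactants):
  O–H: 4 × 478 = 1912
  O–O: 2 × 142 = 284
  Σ(broken) = 2196 kJ
Bonds formed (products):
  O–H: 4 × 478 = 1912
  O=O: 1 × 507 = 507
  Σ(formed) = 2419 kJ
ΔH = Σ(broken) − Σ(formed) = 2196 − 2419 = −223 kJ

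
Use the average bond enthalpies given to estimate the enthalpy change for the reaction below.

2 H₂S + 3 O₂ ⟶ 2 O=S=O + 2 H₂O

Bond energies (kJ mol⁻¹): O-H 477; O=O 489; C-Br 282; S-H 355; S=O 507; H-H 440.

Bonds broken (reactants):
  O=O: 3 × 489 = 1467
  S-H: 4 × 355 = 1420
  Σ(broken) = 2887 kJ
Bonds formed (products):
  O-H: 4 × 477 = 1908
  S=O: 4 × 507 = 2028
  Σ(formed) = 3936 kJ
ΔH = Σ(broken) − Σ(formed) = 2887 − 3936 = −1049 kJ

ΔH ≈ −1049 kJ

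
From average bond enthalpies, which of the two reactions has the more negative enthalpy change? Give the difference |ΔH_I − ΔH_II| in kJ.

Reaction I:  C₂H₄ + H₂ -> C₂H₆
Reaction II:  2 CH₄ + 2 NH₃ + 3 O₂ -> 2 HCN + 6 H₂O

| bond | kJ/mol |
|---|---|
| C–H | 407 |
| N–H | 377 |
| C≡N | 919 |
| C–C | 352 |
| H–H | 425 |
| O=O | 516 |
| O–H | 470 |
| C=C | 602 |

Reaction II, by 1087 kJ

Reaction I:
  Bonds broken (reactants):
    C–H: 4 × 407 = 1628
    C=C: 1 × 602 = 602
    H–H: 1 × 425 = 425
    Σ(broken) = 2655 kJ
  Bonds formed (products):
    C–C: 1 × 352 = 352
    C–H: 6 × 407 = 2442
    Σ(formed) = 2794 kJ
  ΔH_I = 2655 − 2794 = −139 kJ
Reaction II:
  Bonds broken (reactants):
    C–H: 8 × 407 = 3256
    N–H: 6 × 377 = 2262
    O=O: 3 × 516 = 1548
    Σ(broken) = 7066 kJ
  Bonds formed (products):
    C≡N: 2 × 919 = 1838
    C–H: 2 × 407 = 814
    O–H: 12 × 470 = 5640
    Σ(formed) = 8292 kJ
  ΔH_II = 7066 − 8292 = −1226 kJ
ΔH_I − ΔH_II = +1087 kJ, so reaction II has the more negative ΔH; |ΔH_I − ΔH_II| = 1087 kJ.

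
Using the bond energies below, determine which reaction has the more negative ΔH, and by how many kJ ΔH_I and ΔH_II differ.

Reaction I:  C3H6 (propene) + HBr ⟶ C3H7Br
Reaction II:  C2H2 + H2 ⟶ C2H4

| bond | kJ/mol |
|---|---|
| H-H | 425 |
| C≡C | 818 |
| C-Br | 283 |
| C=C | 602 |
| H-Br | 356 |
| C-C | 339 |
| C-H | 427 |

Reaction II, by 122 kJ

Reaction I:
  Bonds broken (reactants):
    C-C: 1 × 339 = 339
    C-H: 6 × 427 = 2562
    C=C: 1 × 602 = 602
    H-Br: 1 × 356 = 356
    Σ(broken) = 3859 kJ
  Bonds formed (products):
    C-Br: 1 × 283 = 283
    C-C: 2 × 339 = 678
    C-H: 7 × 427 = 2989
    Σ(formed) = 3950 kJ
  ΔH_I = 3859 − 3950 = −91 kJ
Reaction II:
  Bonds broken (reactants):
    C≡C: 1 × 818 = 818
    C-H: 2 × 427 = 854
    H-H: 1 × 425 = 425
    Σ(broken) = 2097 kJ
  Bonds formed (products):
    C-H: 4 × 427 = 1708
    C=C: 1 × 602 = 602
    Σ(formed) = 2310 kJ
  ΔH_II = 2097 − 2310 = −213 kJ
ΔH_I − ΔH_II = +122 kJ, so reaction II has the more negative ΔH; |ΔH_I − ΔH_II| = 122 kJ.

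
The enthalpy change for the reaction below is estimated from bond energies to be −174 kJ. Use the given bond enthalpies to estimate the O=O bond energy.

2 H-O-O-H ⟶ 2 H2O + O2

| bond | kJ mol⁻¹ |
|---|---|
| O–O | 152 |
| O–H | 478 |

D(O=O) ≈ 478 kJ/mol

Let D be the O=O bond energy.
Σ(broken) = 4×478 + 2×152 = 2216
Σ(formed) = 4×478 + 1×D = 1912 + D
ΔH = Σ(broken) − Σ(formed) = (2216) − (1912 + D) = +304 − D
Setting this equal to −174 kJ gives D = 478 kJ/mol.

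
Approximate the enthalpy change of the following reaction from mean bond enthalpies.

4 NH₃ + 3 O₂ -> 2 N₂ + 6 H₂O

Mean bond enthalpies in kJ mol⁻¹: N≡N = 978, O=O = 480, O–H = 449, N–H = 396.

ΔH ≈ −1152 kJ

Bonds broken (reactants):
  N–H: 12 × 396 = 4752
  O=O: 3 × 480 = 1440
  Σ(broken) = 6192 kJ
Bonds formed (products):
  N≡N: 2 × 978 = 1956
  O–H: 12 × 449 = 5388
  Σ(formed) = 7344 kJ
ΔH = Σ(broken) − Σ(formed) = 6192 − 7344 = −1152 kJ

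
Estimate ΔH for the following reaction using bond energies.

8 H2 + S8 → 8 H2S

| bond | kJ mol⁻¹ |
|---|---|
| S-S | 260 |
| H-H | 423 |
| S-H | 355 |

ΔH ≈ −216 kJ

Bonds broken (reactants):
  H-H: 8 × 423 = 3384
  S-S: 8 × 260 = 2080
  Σ(broken) = 5464 kJ
Bonds formed (products):
  S-H: 16 × 355 = 5680
  Σ(formed) = 5680 kJ
ΔH = Σ(broken) − Σ(formed) = 5464 − 5680 = −216 kJ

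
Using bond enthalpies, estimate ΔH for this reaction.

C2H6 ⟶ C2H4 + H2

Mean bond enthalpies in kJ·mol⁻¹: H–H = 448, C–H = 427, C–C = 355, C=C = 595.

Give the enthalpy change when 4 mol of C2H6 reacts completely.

Bonds broken (reactants):
  C–C: 1 × 355 = 355
  C–H: 6 × 427 = 2562
  Σ(broken) = 2917 kJ
Bonds formed (products):
  C–H: 4 × 427 = 1708
  C=C: 1 × 595 = 595
  H–H: 1 × 448 = 448
  Σ(formed) = 2751 kJ
ΔH = Σ(broken) − Σ(formed) = 2917 − 2751 = +166 kJ
For 4× the reaction as written: 4 × (+166) = +664 kJ

ΔH = +664 kJ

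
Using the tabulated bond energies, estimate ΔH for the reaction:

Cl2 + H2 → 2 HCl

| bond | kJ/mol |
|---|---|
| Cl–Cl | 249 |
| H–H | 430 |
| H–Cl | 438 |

Bonds broken (reactants):
  Cl–Cl: 1 × 249 = 249
  H–H: 1 × 430 = 430
  Σ(broken) = 679 kJ
Bonds formed (products):
  H–Cl: 2 × 438 = 876
  Σ(formed) = 876 kJ
ΔH = Σ(broken) − Σ(formed) = 679 − 876 = −197 kJ

ΔH ≈ −197 kJ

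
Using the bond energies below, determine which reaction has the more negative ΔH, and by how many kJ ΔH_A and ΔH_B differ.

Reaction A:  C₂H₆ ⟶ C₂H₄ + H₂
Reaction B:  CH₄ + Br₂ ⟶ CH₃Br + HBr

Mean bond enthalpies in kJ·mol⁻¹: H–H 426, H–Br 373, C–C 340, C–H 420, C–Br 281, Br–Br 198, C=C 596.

Reaction B, by 194 kJ

Reaction A:
  Bonds broken (reactants):
    C–C: 1 × 340 = 340
    C–H: 6 × 420 = 2520
    Σ(broken) = 2860 kJ
  Bonds formed (products):
    C–H: 4 × 420 = 1680
    C=C: 1 × 596 = 596
    H–H: 1 × 426 = 426
    Σ(formed) = 2702 kJ
  ΔH_A = 2860 − 2702 = +158 kJ
Reaction B:
  Bonds broken (reactants):
    Br–Br: 1 × 198 = 198
    C–H: 4 × 420 = 1680
    Σ(broken) = 1878 kJ
  Bonds formed (products):
    C–Br: 1 × 281 = 281
    C–H: 3 × 420 = 1260
    H–Br: 1 × 373 = 373
    Σ(formed) = 1914 kJ
  ΔH_B = 1878 − 1914 = −36 kJ
ΔH_A − ΔH_B = +194 kJ, so reaction B has the more negative ΔH; |ΔH_A − ΔH_B| = 194 kJ.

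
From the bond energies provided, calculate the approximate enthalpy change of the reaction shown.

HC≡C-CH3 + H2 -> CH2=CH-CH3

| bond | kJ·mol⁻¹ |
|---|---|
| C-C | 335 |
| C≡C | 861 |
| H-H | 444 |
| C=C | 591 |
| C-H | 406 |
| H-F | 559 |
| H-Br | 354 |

ΔH ≈ −98 kJ

Bonds broken (reactants):
  C≡C: 1 × 861 = 861
  C-C: 1 × 335 = 335
  C-H: 4 × 406 = 1624
  H-H: 1 × 444 = 444
  Σ(broken) = 3264 kJ
Bonds formed (products):
  C-C: 1 × 335 = 335
  C-H: 6 × 406 = 2436
  C=C: 1 × 591 = 591
  Σ(formed) = 3362 kJ
ΔH = Σ(broken) − Σ(formed) = 3264 − 3362 = −98 kJ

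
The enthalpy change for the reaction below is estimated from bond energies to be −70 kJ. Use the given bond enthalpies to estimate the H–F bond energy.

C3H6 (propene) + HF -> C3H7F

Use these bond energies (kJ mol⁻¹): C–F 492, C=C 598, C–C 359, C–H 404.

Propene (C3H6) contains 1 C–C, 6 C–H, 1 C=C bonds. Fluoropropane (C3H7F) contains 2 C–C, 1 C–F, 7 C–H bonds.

D(H–F) ≈ 587 kJ/mol

Let D be the H–F bond energy.
Σ(broken) = 1×359 + 6×404 + 1×598 + 1×D = 3381 + D
Σ(formed) = 2×359 + 1×492 + 7×404 = 4038
ΔH = Σ(broken) − Σ(formed) = (3381 + D) − (4038) = −657 + D
Setting this equal to −70 kJ gives D = 587 kJ/mol.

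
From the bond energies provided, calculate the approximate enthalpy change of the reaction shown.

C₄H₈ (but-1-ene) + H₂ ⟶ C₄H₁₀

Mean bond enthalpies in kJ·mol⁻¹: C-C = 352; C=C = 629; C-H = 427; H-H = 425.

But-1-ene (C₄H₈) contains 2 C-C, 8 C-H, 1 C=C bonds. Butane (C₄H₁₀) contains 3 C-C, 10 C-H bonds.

ΔH ≈ −152 kJ

Bonds broken (reactants):
  C-C: 2 × 352 = 704
  C-H: 8 × 427 = 3416
  C=C: 1 × 629 = 629
  H-H: 1 × 425 = 425
  Σ(broken) = 5174 kJ
Bonds formed (products):
  C-C: 3 × 352 = 1056
  C-H: 10 × 427 = 4270
  Σ(formed) = 5326 kJ
ΔH = Σ(broken) − Σ(formed) = 5174 − 5326 = −152 kJ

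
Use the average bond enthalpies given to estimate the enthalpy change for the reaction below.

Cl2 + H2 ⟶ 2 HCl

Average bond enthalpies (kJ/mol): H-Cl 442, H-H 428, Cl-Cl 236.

Bonds broken (reactants):
  Cl-Cl: 1 × 236 = 236
  H-H: 1 × 428 = 428
  Σ(broken) = 664 kJ
Bonds formed (products):
  H-Cl: 2 × 442 = 884
  Σ(formed) = 884 kJ
ΔH = Σ(broken) − Σ(formed) = 664 − 884 = −220 kJ

ΔH ≈ −220 kJ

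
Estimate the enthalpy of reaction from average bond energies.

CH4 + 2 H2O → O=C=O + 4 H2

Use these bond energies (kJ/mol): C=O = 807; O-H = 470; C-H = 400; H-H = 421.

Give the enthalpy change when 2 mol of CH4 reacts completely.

Bonds broken (reactants):
  C-H: 4 × 400 = 1600
  O-H: 4 × 470 = 1880
  Σ(broken) = 3480 kJ
Bonds formed (products):
  C=O: 2 × 807 = 1614
  H-H: 4 × 421 = 1684
  Σ(formed) = 3298 kJ
ΔH = Σ(broken) − Σ(formed) = 3480 − 3298 = +182 kJ
For 2× the reaction as written: 2 × (+182) = +364 kJ

ΔH = +364 kJ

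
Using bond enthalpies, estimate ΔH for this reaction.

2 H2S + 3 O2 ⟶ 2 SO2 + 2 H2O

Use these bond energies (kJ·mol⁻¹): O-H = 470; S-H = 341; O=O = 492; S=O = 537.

ΔH ≈ −1188 kJ

Bonds broken (reactants):
  O=O: 3 × 492 = 1476
  S-H: 4 × 341 = 1364
  Σ(broken) = 2840 kJ
Bonds formed (products):
  O-H: 4 × 470 = 1880
  S=O: 4 × 537 = 2148
  Σ(formed) = 4028 kJ
ΔH = Σ(broken) − Σ(formed) = 2840 − 4028 = −1188 kJ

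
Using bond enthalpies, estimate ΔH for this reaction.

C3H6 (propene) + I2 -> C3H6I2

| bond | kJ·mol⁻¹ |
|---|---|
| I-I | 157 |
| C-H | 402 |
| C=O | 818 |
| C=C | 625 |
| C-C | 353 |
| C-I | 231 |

ΔH ≈ −33 kJ

Bonds broken (reactants):
  C-C: 1 × 353 = 353
  C-H: 6 × 402 = 2412
  C=C: 1 × 625 = 625
  I-I: 1 × 157 = 157
  Σ(broken) = 3547 kJ
Bonds formed (products):
  C-C: 2 × 353 = 706
  C-H: 6 × 402 = 2412
  C-I: 2 × 231 = 462
  Σ(formed) = 3580 kJ
ΔH = Σ(broken) − Σ(formed) = 3547 − 3580 = −33 kJ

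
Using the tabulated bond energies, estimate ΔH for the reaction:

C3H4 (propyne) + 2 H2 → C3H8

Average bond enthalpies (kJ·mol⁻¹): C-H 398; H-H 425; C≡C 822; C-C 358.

Bonds broken (reactants):
  C≡C: 1 × 822 = 822
  C-C: 1 × 358 = 358
  C-H: 4 × 398 = 1592
  H-H: 2 × 425 = 850
  Σ(broken) = 3622 kJ
Bonds formed (products):
  C-C: 2 × 358 = 716
  C-H: 8 × 398 = 3184
  Σ(formed) = 3900 kJ
ΔH = Σ(broken) − Σ(formed) = 3622 − 3900 = −278 kJ

ΔH ≈ −278 kJ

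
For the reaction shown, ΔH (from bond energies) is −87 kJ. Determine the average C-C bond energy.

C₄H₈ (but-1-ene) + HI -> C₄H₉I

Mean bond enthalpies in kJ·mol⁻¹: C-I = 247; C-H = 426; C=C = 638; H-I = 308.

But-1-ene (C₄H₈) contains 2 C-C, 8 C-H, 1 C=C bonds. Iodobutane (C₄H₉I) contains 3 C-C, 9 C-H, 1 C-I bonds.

D(C-C) ≈ 360 kJ/mol

Let D be the C-C bond energy.
Σ(broken) = 2×D + 8×426 + 1×638 + 1×308 = 4354 + 2D
Σ(formed) = 3×D + 9×426 + 1×247 = 4081 + 3D
ΔH = Σ(broken) − Σ(formed) = (4354 + 2D) − (4081 + 3D) = +273 − D
Setting this equal to −87 kJ gives D = 360 kJ/mol.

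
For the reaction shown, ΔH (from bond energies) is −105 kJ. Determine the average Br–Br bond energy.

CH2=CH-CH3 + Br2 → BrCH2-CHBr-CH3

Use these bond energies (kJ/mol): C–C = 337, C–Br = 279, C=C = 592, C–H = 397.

Let D be the Br–Br bond energy.
Σ(broken) = 1×D + 1×337 + 6×397 + 1×592 = 3311 + D
Σ(formed) = 2×279 + 2×337 + 6×397 = 3614
ΔH = Σ(broken) − Σ(formed) = (3311 + D) − (3614) = −303 + D
Setting this equal to −105 kJ gives D = 198 kJ/mol.

D(Br–Br) ≈ 198 kJ/mol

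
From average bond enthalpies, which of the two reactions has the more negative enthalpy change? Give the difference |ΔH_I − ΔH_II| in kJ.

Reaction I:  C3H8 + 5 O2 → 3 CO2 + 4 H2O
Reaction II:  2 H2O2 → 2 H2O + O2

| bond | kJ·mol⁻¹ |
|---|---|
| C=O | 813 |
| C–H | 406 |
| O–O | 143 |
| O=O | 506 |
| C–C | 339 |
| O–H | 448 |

Reaction I, by 1786 kJ

Reaction I:
  Bonds broken (reactants):
    C–C: 2 × 339 = 678
    C–H: 8 × 406 = 3248
    O=O: 5 × 506 = 2530
    Σ(broken) = 6456 kJ
  Bonds formed (products):
    C=O: 6 × 813 = 4878
    O–H: 8 × 448 = 3584
    Σ(formed) = 8462 kJ
  ΔH_I = 6456 − 8462 = −2006 kJ
Reaction II:
  Bonds broken (reactants):
    O–H: 4 × 448 = 1792
    O–O: 2 × 143 = 286
    Σ(broken) = 2078 kJ
  Bonds formed (products):
    O–H: 4 × 448 = 1792
    O=O: 1 × 506 = 506
    Σ(formed) = 2298 kJ
  ΔH_II = 2078 − 2298 = −220 kJ
ΔH_I − ΔH_II = −1786 kJ, so reaction I has the more negative ΔH; |ΔH_I − ΔH_II| = 1786 kJ.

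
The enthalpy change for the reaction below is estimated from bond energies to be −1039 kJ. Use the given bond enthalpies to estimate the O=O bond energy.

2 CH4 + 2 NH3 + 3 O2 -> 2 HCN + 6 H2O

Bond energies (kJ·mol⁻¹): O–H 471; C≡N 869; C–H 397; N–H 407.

Let D be the O=O bond energy.
Σ(broken) = 8×397 + 6×407 + 3×D = 5618 + 3D
Σ(formed) = 2×869 + 2×397 + 12×471 = 8184
ΔH = Σ(broken) − Σ(formed) = (5618 + 3D) − (8184) = −2566 + 3D
Setting this equal to −1039 kJ gives 3D = 1527, so D = 509 kJ/mol.

D(O=O) ≈ 509 kJ/mol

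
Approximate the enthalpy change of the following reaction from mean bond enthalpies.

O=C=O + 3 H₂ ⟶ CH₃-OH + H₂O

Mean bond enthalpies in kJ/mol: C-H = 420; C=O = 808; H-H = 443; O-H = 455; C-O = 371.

ΔH ≈ −51 kJ

Bonds broken (reactants):
  C=O: 2 × 808 = 1616
  H-H: 3 × 443 = 1329
  Σ(broken) = 2945 kJ
Bonds formed (products):
  C-H: 3 × 420 = 1260
  C-O: 1 × 371 = 371
  O-H: 3 × 455 = 1365
  Σ(formed) = 2996 kJ
ΔH = Σ(broken) − Σ(formed) = 2945 − 2996 = −51 kJ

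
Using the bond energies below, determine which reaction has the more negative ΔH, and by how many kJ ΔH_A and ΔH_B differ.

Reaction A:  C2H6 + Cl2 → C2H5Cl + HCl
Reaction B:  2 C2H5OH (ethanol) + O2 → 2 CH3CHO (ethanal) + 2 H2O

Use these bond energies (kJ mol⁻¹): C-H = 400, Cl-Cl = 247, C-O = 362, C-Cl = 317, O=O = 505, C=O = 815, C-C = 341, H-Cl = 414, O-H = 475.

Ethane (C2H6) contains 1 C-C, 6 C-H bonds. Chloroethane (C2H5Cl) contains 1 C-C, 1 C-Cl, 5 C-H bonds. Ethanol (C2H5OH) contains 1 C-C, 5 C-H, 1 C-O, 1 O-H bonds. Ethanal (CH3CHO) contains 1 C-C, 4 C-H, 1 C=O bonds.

Reaction B, by 467 kJ

Reaction A:
  Bonds broken (reactants):
    C-C: 1 × 341 = 341
    C-H: 6 × 400 = 2400
    Cl-Cl: 1 × 247 = 247
    Σ(broken) = 2988 kJ
  Bonds formed (products):
    C-C: 1 × 341 = 341
    C-Cl: 1 × 317 = 317
    C-H: 5 × 400 = 2000
    H-Cl: 1 × 414 = 414
    Σ(formed) = 3072 kJ
  ΔH_A = 2988 − 3072 = −84 kJ
Reaction B:
  Bonds broken (reactants):
    C-C: 2 × 341 = 682
    C-H: 10 × 400 = 4000
    C-O: 2 × 362 = 724
    O-H: 2 × 475 = 950
    O=O: 1 × 505 = 505
    Σ(broken) = 6861 kJ
  Bonds formed (products):
    C-C: 2 × 341 = 682
    C-H: 8 × 400 = 3200
    C=O: 2 × 815 = 1630
    O-H: 4 × 475 = 1900
    Σ(formed) = 7412 kJ
  ΔH_B = 6861 − 7412 = −551 kJ
ΔH_A − ΔH_B = +467 kJ, so reaction B has the more negative ΔH; |ΔH_A − ΔH_B| = 467 kJ.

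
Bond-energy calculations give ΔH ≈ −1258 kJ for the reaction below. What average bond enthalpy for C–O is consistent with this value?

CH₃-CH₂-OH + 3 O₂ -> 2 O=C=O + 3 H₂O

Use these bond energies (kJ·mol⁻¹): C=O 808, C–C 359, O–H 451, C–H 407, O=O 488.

Let D be the C–O bond energy.
Σ(broken) = 1×359 + 5×407 + 1×D + 1×451 + 3×488 = 4309 + D
Σ(formed) = 4×808 + 6×451 = 5938
ΔH = Σ(broken) − Σ(formed) = (4309 + D) − (5938) = −1629 + D
Setting this equal to −1258 kJ gives D = 371 kJ/mol.

D(C–O) ≈ 371 kJ/mol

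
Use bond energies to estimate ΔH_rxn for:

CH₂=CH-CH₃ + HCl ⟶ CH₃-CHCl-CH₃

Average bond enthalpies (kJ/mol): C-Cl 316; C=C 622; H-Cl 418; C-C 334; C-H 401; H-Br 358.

ΔH ≈ −11 kJ

Bonds broken (reactants):
  C-C: 1 × 334 = 334
  C-H: 6 × 401 = 2406
  C=C: 1 × 622 = 622
  H-Cl: 1 × 418 = 418
  Σ(broken) = 3780 kJ
Bonds formed (products):
  C-C: 2 × 334 = 668
  C-Cl: 1 × 316 = 316
  C-H: 7 × 401 = 2807
  Σ(formed) = 3791 kJ
ΔH = Σ(broken) − Σ(formed) = 3780 − 3791 = −11 kJ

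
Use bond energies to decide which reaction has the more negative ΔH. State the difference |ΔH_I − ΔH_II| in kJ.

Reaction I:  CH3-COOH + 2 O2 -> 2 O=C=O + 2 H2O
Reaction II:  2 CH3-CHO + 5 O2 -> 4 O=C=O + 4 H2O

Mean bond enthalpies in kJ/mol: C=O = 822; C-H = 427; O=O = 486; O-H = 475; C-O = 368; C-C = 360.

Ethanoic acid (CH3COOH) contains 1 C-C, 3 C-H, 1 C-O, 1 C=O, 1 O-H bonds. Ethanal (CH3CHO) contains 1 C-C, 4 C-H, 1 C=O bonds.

Reaction II, by 1256 kJ

Reaction I:
  Bonds broken (reactants):
    C-C: 1 × 360 = 360
    C-H: 3 × 427 = 1281
    C-O: 1 × 368 = 368
    C=O: 1 × 822 = 822
    O-H: 1 × 475 = 475
    O=O: 2 × 486 = 972
    Σ(broken) = 4278 kJ
  Bonds formed (products):
    C=O: 4 × 822 = 3288
    O-H: 4 × 475 = 1900
    Σ(formed) = 5188 kJ
  ΔH_I = 4278 − 5188 = −910 kJ
Reaction II:
  Bonds broken (reactants):
    C-C: 2 × 360 = 720
    C-H: 8 × 427 = 3416
    C=O: 2 × 822 = 1644
    O=O: 5 × 486 = 2430
    Σ(broken) = 8210 kJ
  Bonds formed (products):
    C=O: 8 × 822 = 6576
    O-H: 8 × 475 = 3800
    Σ(formed) = 10376 kJ
  ΔH_II = 8210 − 10376 = −2166 kJ
ΔH_I − ΔH_II = +1256 kJ, so reaction II has the more negative ΔH; |ΔH_I − ΔH_II| = 1256 kJ.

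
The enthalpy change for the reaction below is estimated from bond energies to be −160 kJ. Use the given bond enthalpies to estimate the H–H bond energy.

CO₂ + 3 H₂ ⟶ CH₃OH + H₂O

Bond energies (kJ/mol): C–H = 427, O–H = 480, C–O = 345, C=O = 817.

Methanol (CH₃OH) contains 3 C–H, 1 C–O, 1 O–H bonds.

Let D be the H–H bond energy.
Σ(broken) = 2×817 + 3×D = 1634 + 3D
Σ(formed) = 3×427 + 1×345 + 3×480 = 3066
ΔH = Σ(broken) − Σ(formed) = (1634 + 3D) − (3066) = −1432 + 3D
Setting this equal to −160 kJ gives 3D = 1272, so D = 424 kJ/mol.

D(H–H) ≈ 424 kJ/mol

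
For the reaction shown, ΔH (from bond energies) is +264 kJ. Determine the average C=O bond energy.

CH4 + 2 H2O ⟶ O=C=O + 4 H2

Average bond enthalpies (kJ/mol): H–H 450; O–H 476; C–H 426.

D(C=O) ≈ 772 kJ/mol

Let D be the C=O bond energy.
Σ(broken) = 4×426 + 4×476 = 3608
Σ(formed) = 2×D + 4×450 = 1800 + 2D
ΔH = Σ(broken) − Σ(formed) = (3608) − (1800 + 2D) = +1808 − 2D
Setting this equal to +264 kJ gives 2D = 1544, so D = 772 kJ/mol.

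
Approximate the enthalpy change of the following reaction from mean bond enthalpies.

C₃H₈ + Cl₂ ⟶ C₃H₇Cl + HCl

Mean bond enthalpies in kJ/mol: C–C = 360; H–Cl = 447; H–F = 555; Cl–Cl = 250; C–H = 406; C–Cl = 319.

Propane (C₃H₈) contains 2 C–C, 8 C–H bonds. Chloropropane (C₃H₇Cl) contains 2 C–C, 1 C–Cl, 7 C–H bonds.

Bonds broken (reactants):
  C–C: 2 × 360 = 720
  C–H: 8 × 406 = 3248
  Cl–Cl: 1 × 250 = 250
  Σ(broken) = 4218 kJ
Bonds formed (products):
  C–C: 2 × 360 = 720
  C–Cl: 1 × 319 = 319
  C–H: 7 × 406 = 2842
  H–Cl: 1 × 447 = 447
  Σ(formed) = 4328 kJ
ΔH = Σ(broken) − Σ(formed) = 4218 − 4328 = −110 kJ

ΔH ≈ −110 kJ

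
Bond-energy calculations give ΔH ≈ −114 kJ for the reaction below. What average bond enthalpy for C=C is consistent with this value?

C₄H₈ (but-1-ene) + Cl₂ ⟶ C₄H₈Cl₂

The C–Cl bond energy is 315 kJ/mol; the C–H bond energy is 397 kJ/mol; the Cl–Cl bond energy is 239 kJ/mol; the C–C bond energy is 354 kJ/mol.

D(C=C) ≈ 631 kJ/mol

Let D be the C=C bond energy.
Σ(broken) = 2×354 + 8×397 + 1×D + 1×239 = 4123 + D
Σ(formed) = 3×354 + 2×315 + 8×397 = 4868
ΔH = Σ(broken) − Σ(formed) = (4123 + D) − (4868) = −745 + D
Setting this equal to −114 kJ gives D = 631 kJ/mol.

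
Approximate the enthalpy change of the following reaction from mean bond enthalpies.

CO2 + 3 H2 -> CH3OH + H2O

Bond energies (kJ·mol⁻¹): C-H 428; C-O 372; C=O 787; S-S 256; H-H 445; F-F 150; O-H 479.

ΔH ≈ −184 kJ

Bonds broken (reactants):
  C=O: 2 × 787 = 1574
  H-H: 3 × 445 = 1335
  Σ(broken) = 2909 kJ
Bonds formed (products):
  C-H: 3 × 428 = 1284
  C-O: 1 × 372 = 372
  O-H: 3 × 479 = 1437
  Σ(formed) = 3093 kJ
ΔH = Σ(broken) − Σ(formed) = 2909 − 3093 = −184 kJ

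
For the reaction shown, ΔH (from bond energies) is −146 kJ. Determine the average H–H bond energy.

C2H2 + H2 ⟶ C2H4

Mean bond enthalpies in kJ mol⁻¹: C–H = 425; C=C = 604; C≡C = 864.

D(H–H) ≈ 444 kJ/mol

Let D be the H–H bond energy.
Σ(broken) = 1×864 + 2×425 + 1×D = 1714 + D
Σ(formed) = 4×425 + 1×604 = 2304
ΔH = Σ(broken) − Σ(formed) = (1714 + D) − (2304) = −590 + D
Setting this equal to −146 kJ gives D = 444 kJ/mol.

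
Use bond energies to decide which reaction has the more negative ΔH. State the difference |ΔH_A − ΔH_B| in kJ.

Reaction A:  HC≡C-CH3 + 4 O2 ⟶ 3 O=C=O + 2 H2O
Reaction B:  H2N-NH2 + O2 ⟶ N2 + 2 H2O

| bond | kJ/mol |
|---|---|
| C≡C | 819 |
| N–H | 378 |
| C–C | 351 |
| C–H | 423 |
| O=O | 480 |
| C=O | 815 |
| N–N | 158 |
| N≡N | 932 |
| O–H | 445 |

Reaction A:
  Bonds broken (reactants):
    C≡C: 1 × 819 = 819
    C–C: 1 × 351 = 351
    C–H: 4 × 423 = 1692
    O=O: 4 × 480 = 1920
    Σ(broken) = 4782 kJ
  Bonds formed (products):
    C=O: 6 × 815 = 4890
    O–H: 4 × 445 = 1780
    Σ(formed) = 6670 kJ
  ΔH_A = 4782 − 6670 = −1888 kJ
Reaction B:
  Bonds broken (reactants):
    N–H: 4 × 378 = 1512
    N–N: 1 × 158 = 158
    O=O: 1 × 480 = 480
    Σ(broken) = 2150 kJ
  Bonds formed (products):
    N≡N: 1 × 932 = 932
    O–H: 4 × 445 = 1780
    Σ(formed) = 2712 kJ
  ΔH_B = 2150 − 2712 = −562 kJ
ΔH_A − ΔH_B = −1326 kJ, so reaction A has the more negative ΔH; |ΔH_A − ΔH_B| = 1326 kJ.

Reaction A, by 1326 kJ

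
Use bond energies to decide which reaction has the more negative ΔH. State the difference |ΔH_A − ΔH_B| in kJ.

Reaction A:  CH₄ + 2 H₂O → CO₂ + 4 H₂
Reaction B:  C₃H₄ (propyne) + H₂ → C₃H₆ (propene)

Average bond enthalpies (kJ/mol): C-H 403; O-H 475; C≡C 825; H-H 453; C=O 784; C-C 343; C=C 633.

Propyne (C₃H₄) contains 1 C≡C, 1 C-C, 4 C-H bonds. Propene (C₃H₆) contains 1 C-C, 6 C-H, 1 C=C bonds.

Reaction A:
  Bonds broken (reactants):
    C-H: 4 × 403 = 1612
    O-H: 4 × 475 = 1900
    Σ(broken) = 3512 kJ
  Bonds formed (products):
    C=O: 2 × 784 = 1568
    H-H: 4 × 453 = 1812
    Σ(formed) = 3380 kJ
  ΔH_A = 3512 − 3380 = +132 kJ
Reaction B:
  Bonds broken (reactants):
    C≡C: 1 × 825 = 825
    C-C: 1 × 343 = 343
    C-H: 4 × 403 = 1612
    H-H: 1 × 453 = 453
    Σ(broken) = 3233 kJ
  Bonds formed (products):
    C-C: 1 × 343 = 343
    C-H: 6 × 403 = 2418
    C=C: 1 × 633 = 633
    Σ(formed) = 3394 kJ
  ΔH_B = 3233 − 3394 = −161 kJ
ΔH_A − ΔH_B = +293 kJ, so reaction B has the more negative ΔH; |ΔH_A − ΔH_B| = 293 kJ.

Reaction B, by 293 kJ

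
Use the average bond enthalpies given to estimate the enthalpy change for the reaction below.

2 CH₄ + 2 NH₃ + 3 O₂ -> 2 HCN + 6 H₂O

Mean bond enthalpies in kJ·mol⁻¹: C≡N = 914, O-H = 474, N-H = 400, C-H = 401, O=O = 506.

Bonds broken (reactants):
  C-H: 8 × 401 = 3208
  N-H: 6 × 400 = 2400
  O=O: 3 × 506 = 1518
  Σ(broken) = 7126 kJ
Bonds formed (products):
  C≡N: 2 × 914 = 1828
  C-H: 2 × 401 = 802
  O-H: 12 × 474 = 5688
  Σ(formed) = 8318 kJ
ΔH = Σ(broken) − Σ(formed) = 7126 − 8318 = −1192 kJ

ΔH ≈ −1192 kJ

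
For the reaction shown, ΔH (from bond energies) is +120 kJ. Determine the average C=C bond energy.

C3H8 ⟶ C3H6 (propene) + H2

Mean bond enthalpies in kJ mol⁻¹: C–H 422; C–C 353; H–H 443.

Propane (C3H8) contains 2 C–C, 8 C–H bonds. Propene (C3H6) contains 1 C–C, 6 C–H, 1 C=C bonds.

D(C=C) ≈ 634 kJ/mol

Let D be the C=C bond energy.
Σ(broken) = 2×353 + 8×422 = 4082
Σ(formed) = 1×353 + 6×422 + 1×D + 1×443 = 3328 + D
ΔH = Σ(broken) − Σ(formed) = (4082) − (3328 + D) = +754 − D
Setting this equal to +120 kJ gives D = 634 kJ/mol.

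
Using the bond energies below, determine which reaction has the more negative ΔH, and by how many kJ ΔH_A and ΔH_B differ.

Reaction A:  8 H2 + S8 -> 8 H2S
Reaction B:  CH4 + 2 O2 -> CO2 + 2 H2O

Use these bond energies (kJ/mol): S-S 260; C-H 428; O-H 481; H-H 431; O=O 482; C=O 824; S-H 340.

Reaction A:
  Bonds broken (reactants):
    H-H: 8 × 431 = 3448
    S-S: 8 × 260 = 2080
    Σ(broken) = 5528 kJ
  Bonds formed (products):
    S-H: 16 × 340 = 5440
    Σ(formed) = 5440 kJ
  ΔH_A = 5528 − 5440 = +88 kJ
Reaction B:
  Bonds broken (reactants):
    C-H: 4 × 428 = 1712
    O=O: 2 × 482 = 964
    Σ(broken) = 2676 kJ
  Bonds formed (products):
    C=O: 2 × 824 = 1648
    O-H: 4 × 481 = 1924
    Σ(formed) = 3572 kJ
  ΔH_B = 2676 − 3572 = −896 kJ
ΔH_A − ΔH_B = +984 kJ, so reaction B has the more negative ΔH; |ΔH_A − ΔH_B| = 984 kJ.

Reaction B, by 984 kJ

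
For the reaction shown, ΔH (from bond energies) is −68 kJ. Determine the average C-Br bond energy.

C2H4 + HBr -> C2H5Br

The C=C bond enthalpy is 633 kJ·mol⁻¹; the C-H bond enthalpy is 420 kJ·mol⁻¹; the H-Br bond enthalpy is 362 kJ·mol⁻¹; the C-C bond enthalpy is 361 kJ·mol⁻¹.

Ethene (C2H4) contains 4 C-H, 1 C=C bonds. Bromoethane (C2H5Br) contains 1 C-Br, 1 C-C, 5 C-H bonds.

Let D be the C-Br bond energy.
Σ(broken) = 4×420 + 1×633 + 1×362 = 2675
Σ(formed) = 1×D + 1×361 + 5×420 = 2461 + D
ΔH = Σ(broken) − Σ(formed) = (2675) − (2461 + D) = +214 − D
Setting this equal to −68 kJ gives D = 282 kJ/mol.

D(C-Br) ≈ 282 kJ/mol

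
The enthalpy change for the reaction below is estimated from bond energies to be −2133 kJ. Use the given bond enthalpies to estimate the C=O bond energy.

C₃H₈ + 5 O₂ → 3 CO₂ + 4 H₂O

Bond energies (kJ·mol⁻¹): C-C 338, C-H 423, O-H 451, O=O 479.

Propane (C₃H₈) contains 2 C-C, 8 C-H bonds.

Let D be the C=O bond energy.
Σ(broken) = 2×338 + 8×423 + 5×479 = 6455
Σ(formed) = 6×D + 8×451 = 3608 + 6D
ΔH = Σ(broken) − Σ(formed) = (6455) − (3608 + 6D) = +2847 − 6D
Setting this equal to −2133 kJ gives 6D = 4980, so D = 830 kJ/mol.

D(C=O) ≈ 830 kJ/mol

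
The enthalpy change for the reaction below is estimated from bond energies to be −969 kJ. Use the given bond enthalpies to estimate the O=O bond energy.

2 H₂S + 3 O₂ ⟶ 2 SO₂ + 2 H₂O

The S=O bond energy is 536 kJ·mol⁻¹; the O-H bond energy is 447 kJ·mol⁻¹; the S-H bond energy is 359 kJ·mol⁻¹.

Let D be the O=O bond energy.
Σ(broken) = 3×D + 4×359 = 1436 + 3D
Σ(formed) = 4×447 + 4×536 = 3932
ΔH = Σ(broken) − Σ(formed) = (1436 + 3D) − (3932) = −2496 + 3D
Setting this equal to −969 kJ gives 3D = 1527, so D = 509 kJ/mol.

D(O=O) ≈ 509 kJ/mol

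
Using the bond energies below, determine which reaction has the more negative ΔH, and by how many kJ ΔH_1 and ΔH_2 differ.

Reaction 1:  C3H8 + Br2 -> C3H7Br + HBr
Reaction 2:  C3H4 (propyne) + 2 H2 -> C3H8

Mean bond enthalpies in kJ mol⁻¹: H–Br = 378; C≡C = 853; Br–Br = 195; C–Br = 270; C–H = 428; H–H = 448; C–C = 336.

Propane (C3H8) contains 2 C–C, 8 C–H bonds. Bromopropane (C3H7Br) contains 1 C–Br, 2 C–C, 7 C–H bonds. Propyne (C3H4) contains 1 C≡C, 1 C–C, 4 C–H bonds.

Reaction 1:
  Bonds broken (reactants):
    Br–Br: 1 × 195 = 195
    C–C: 2 × 336 = 672
    C–H: 8 × 428 = 3424
    Σ(broken) = 4291 kJ
  Bonds formed (products):
    C–Br: 1 × 270 = 270
    C–C: 2 × 336 = 672
    C–H: 7 × 428 = 2996
    H–Br: 1 × 378 = 378
    Σ(formed) = 4316 kJ
  ΔH_1 = 4291 − 4316 = −25 kJ
Reaction 2:
  Bonds broken (reactants):
    C≡C: 1 × 853 = 853
    C–C: 1 × 336 = 336
    C–H: 4 × 428 = 1712
    H–H: 2 × 448 = 896
    Σ(broken) = 3797 kJ
  Bonds formed (products):
    C–C: 2 × 336 = 672
    C–H: 8 × 428 = 3424
    Σ(formed) = 4096 kJ
  ΔH_2 = 3797 − 4096 = −299 kJ
ΔH_1 − ΔH_2 = +274 kJ, so reaction 2 has the more negative ΔH; |ΔH_1 − ΔH_2| = 274 kJ.

Reaction 2, by 274 kJ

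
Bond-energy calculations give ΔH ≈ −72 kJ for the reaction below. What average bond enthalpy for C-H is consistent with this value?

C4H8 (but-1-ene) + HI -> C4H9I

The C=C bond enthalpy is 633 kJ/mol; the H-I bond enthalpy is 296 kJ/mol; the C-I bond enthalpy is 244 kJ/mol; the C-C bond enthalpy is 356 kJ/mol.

D(C-H) ≈ 401 kJ/mol

Let D be the C-H bond energy.
Σ(broken) = 2×356 + 8×D + 1×633 + 1×296 = 1641 + 8D
Σ(formed) = 3×356 + 9×D + 1×244 = 1312 + 9D
ΔH = Σ(broken) − Σ(formed) = (1641 + 8D) − (1312 + 9D) = +329 − D
Setting this equal to −72 kJ gives D = 401 kJ/mol.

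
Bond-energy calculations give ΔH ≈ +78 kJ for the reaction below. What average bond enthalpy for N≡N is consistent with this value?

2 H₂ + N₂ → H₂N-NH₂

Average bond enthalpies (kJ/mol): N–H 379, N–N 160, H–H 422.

D(N≡N) ≈ 910 kJ/mol

Let D be the N≡N bond energy.
Σ(broken) = 2×422 + 1×D = 844 + D
Σ(formed) = 4×379 + 1×160 = 1676
ΔH = Σ(broken) − Σ(formed) = (844 + D) − (1676) = −832 + D
Setting this equal to +78 kJ gives D = 910 kJ/mol.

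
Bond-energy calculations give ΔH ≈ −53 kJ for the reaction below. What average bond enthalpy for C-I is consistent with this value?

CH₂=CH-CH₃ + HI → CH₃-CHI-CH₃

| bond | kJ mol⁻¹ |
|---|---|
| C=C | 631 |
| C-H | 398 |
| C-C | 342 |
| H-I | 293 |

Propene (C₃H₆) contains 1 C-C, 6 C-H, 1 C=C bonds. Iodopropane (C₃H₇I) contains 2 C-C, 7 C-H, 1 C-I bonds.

Let D be the C-I bond energy.
Σ(broken) = 1×342 + 6×398 + 1×631 + 1×293 = 3654
Σ(formed) = 2×342 + 7×398 + 1×D = 3470 + D
ΔH = Σ(broken) − Σ(formed) = (3654) − (3470 + D) = +184 − D
Setting this equal to −53 kJ gives D = 237 kJ/mol.

D(C-I) ≈ 237 kJ/mol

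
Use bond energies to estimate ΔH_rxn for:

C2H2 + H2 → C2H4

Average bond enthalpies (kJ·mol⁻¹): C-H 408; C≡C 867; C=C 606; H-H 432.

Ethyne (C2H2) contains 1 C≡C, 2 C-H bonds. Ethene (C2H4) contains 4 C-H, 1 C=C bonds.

Bonds broken (reactants):
  C≡C: 1 × 867 = 867
  C-H: 2 × 408 = 816
  H-H: 1 × 432 = 432
  Σ(broken) = 2115 kJ
Bonds formed (products):
  C-H: 4 × 408 = 1632
  C=C: 1 × 606 = 606
  Σ(formed) = 2238 kJ
ΔH = Σ(broken) − Σ(formed) = 2115 − 2238 = −123 kJ

ΔH ≈ −123 kJ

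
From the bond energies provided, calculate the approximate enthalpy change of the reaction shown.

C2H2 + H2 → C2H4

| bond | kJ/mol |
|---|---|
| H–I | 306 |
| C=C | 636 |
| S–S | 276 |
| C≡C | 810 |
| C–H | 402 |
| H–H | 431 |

Bonds broken (reactants):
  C≡C: 1 × 810 = 810
  C–H: 2 × 402 = 804
  H–H: 1 × 431 = 431
  Σ(broken) = 2045 kJ
Bonds formed (products):
  C–H: 4 × 402 = 1608
  C=C: 1 × 636 = 636
  Σ(formed) = 2244 kJ
ΔH = Σ(broken) − Σ(formed) = 2045 − 2244 = −199 kJ

ΔH ≈ −199 kJ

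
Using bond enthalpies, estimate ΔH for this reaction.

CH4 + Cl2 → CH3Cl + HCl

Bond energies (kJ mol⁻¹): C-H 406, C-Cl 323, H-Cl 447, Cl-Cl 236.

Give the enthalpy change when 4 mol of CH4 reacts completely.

Bonds broken (reactants):
  C-H: 4 × 406 = 1624
  Cl-Cl: 1 × 236 = 236
  Σ(broken) = 1860 kJ
Bonds formed (products):
  C-Cl: 1 × 323 = 323
  C-H: 3 × 406 = 1218
  H-Cl: 1 × 447 = 447
  Σ(formed) = 1988 kJ
ΔH = Σ(broken) − Σ(formed) = 1860 − 1988 = −128 kJ
For 4× the reaction as written: 4 × (−128) = −512 kJ

ΔH = −512 kJ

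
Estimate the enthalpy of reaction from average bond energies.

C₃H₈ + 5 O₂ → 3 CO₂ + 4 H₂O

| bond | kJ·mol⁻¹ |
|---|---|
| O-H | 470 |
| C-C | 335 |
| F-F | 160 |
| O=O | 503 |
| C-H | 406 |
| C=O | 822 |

Bonds broken (reactants):
  C-C: 2 × 335 = 670
  C-H: 8 × 406 = 3248
  O=O: 5 × 503 = 2515
  Σ(broken) = 6433 kJ
Bonds formed (products):
  C=O: 6 × 822 = 4932
  O-H: 8 × 470 = 3760
  Σ(formed) = 8692 kJ
ΔH = Σ(broken) − Σ(formed) = 6433 − 8692 = −2259 kJ

ΔH ≈ −2259 kJ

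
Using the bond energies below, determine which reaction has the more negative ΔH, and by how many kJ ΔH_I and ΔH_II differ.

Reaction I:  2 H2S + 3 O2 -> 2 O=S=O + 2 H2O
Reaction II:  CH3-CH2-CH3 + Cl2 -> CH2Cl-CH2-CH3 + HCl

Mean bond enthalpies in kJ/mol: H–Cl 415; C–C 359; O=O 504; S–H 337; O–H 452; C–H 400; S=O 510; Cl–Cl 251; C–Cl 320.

Reaction I:
  Bonds broken (reactants):
    O=O: 3 × 504 = 1512
    S–H: 4 × 337 = 1348
    Σ(broken) = 2860 kJ
  Bonds formed (products):
    O–H: 4 × 452 = 1808
    S=O: 4 × 510 = 2040
    Σ(formed) = 3848 kJ
  ΔH_I = 2860 − 3848 = −988 kJ
Reaction II:
  Bonds broken (reactants):
    C–C: 2 × 359 = 718
    C–H: 8 × 400 = 3200
    Cl–Cl: 1 × 251 = 251
    Σ(broken) = 4169 kJ
  Bonds formed (products):
    C–C: 2 × 359 = 718
    C–Cl: 1 × 320 = 320
    C–H: 7 × 400 = 2800
    H–Cl: 1 × 415 = 415
    Σ(formed) = 4253 kJ
  ΔH_II = 4169 − 4253 = −84 kJ
ΔH_I − ΔH_II = −904 kJ, so reaction I has the more negative ΔH; |ΔH_I − ΔH_II| = 904 kJ.

Reaction I, by 904 kJ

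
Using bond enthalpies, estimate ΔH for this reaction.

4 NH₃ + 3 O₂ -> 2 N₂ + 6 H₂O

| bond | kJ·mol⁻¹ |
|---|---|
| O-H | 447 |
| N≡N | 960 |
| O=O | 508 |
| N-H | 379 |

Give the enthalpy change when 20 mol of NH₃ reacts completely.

Bonds broken (reactants):
  N-H: 12 × 379 = 4548
  O=O: 3 × 508 = 1524
  Σ(broken) = 6072 kJ
Bonds formed (products):
  N≡N: 2 × 960 = 1920
  O-H: 12 × 447 = 5364
  Σ(formed) = 7284 kJ
ΔH = Σ(broken) − Σ(formed) = 6072 − 7284 = −1212 kJ
For 5× the reaction as written: 5 × (−1212) = −6060 kJ

ΔH = −6060 kJ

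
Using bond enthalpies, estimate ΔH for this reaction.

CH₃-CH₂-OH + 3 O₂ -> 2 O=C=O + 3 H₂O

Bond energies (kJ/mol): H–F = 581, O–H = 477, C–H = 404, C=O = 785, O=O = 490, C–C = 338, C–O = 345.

ΔH ≈ −1352 kJ

Bonds broken (reactants):
  C–C: 1 × 338 = 338
  C–H: 5 × 404 = 2020
  C–O: 1 × 345 = 345
  O–H: 1 × 477 = 477
  O=O: 3 × 490 = 1470
  Σ(broken) = 4650 kJ
Bonds formed (products):
  C=O: 4 × 785 = 3140
  O–H: 6 × 477 = 2862
  Σ(formed) = 6002 kJ
ΔH = Σ(broken) − Σ(formed) = 4650 − 6002 = −1352 kJ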